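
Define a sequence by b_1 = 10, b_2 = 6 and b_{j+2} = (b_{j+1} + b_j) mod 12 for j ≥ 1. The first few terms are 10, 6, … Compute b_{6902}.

6

Computing terms: b_1 = 10,  b_2 = 6,  b_3 = 4,  b_4 = 10,  b_5 = 2,  b_6 = 0,  b_7 = 2,  b_8 = 2,  b_9 = 4,  b_{10} = 6,  b_{11} = 10,  b_{12} = 4,  b_{13} = 2,  b_{14} = 6,  b_{15} = 8,  b_{16} = 2,  b_{17} = 10,  b_{18} = 0,  b_{19} = 10,  b_{20} = 10,  b_{21} = 8,  b_{22} = 6,  b_{23} = 2,  b_{24} = 8,  b_{25} = 10,  b_{26} = 6.
Since (b_{25}, b_{26}) = (b_1, b_2) = (10, 6) (two consecutive terms determine the rest), the sequence is periodic with period 24.
(6902 - 1) mod 24 = 13, so b_{6902} = b_{14} = 6.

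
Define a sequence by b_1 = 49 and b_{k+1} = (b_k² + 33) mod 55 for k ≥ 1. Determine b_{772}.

4

b_1 = 49,  b_2 = 14,  b_3 = 9,  b_4 = 4,  b_5 = 49.
Since b_5 = b_1 = 49, the sequence is periodic with period 4.
So b_{772} = b_{1 + ((772-1) mod 4)} = b_4 = 4.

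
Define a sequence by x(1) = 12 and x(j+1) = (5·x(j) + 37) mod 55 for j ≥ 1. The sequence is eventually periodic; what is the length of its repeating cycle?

x(1) = 12; x(2) = 42; x(3) = 27; x(4) = 7; x(5) = 17; x(6) = 12.
The sequence repeats with period 5.

5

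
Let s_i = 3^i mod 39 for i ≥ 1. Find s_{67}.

3

Computing terms: s_1 = 3; s_2 = 9; s_3 = 27; s_4 = 3.
Since s_4 = s_1 = 3, the sequence is periodic with period 3.
So s_{67} = s_{1 + ((67-1) mod 3)} = s_1 = 3.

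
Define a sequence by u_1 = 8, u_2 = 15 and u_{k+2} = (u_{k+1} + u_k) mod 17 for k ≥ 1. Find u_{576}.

Listing terms: u_1 = 8,  u_2 = 15,  u_3 = 6,  u_4 = 4,  u_5 = 10,  u_6 = 14,  u_7 = 7,  u_8 = 4,  u_9 = 11,  u_{10} = 15,  u_{11} = 9,  u_{12} = 7,  u_{13} = 16,  u_{14} = 6,  u_{15} = 5,  u_{16} = 11,  u_{17} = 16,  u_{18} = 10,  u_{19} = 9,  u_{20} = 2,  u_{21} = 11,  u_{22} = 13,  u_{23} = 7,  u_{24} = 3,  u_{25} = 10,  u_{26} = 13,  u_{27} = 6,  u_{28} = 2,  u_{29} = 8,  u_{30} = 10,  u_{31} = 1,  u_{32} = 11,  u_{33} = 12,  u_{34} = 6,  u_{35} = 1,  u_{36} = 7,  u_{37} = 8,  u_{38} = 15.
The sequence repeats with period 36.
So u_{576} = u_{1 + ((576-1) mod 36)} = u_{36} = 7.

7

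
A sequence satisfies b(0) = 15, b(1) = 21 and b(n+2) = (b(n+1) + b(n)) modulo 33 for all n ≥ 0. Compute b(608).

9

Computing terms: b(0) = 15, b(1) = 21, b(2) = 3, b(3) = 24, b(4) = 27, b(5) = 18, b(6) = 12, b(7) = 30, b(8) = 9, b(9) = 6, b(10) = 15, b(11) = 21.
Since (b(10), b(11)) = (b(0), b(1)) = (15, 21) (two consecutive terms determine the rest), the sequence is periodic with period 10.
So b(608) = b(0 + ((608-0) mod 10)) = b(8) = 9.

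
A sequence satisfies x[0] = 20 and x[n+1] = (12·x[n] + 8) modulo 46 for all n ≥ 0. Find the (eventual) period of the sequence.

x[0] = 20,  x[1] = 18,  x[2] = 40,  x[3] = 28,  x[4] = 22,  x[5] = 42,  x[6] = 6,  x[7] = 34,  x[8] = 2,  x[9] = 32,  x[10] = 24,  x[11] = 20.
The sequence repeats with period 11.

11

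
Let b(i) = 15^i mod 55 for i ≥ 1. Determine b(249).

We have b(1) = 15,  b(2) = 5,  b(3) = 20,  b(4) = 25,  b(5) = 45,  b(6) = 15.
The sequence repeats with period 5.
So b(249) = b(1 + ((249-1) mod 5)) = b(4) = 25.

25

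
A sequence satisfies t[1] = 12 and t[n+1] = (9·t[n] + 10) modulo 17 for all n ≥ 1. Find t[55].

5

Listing terms: t[1] = 12; t[2] = 16; t[3] = 1; t[4] = 2; t[5] = 11; t[6] = 7; t[7] = 5; t[8] = 4; t[9] = 12.
The sequence repeats with period 8.
So t[55] = t[1 + ((55-1) mod 8)] = t[7] = 5.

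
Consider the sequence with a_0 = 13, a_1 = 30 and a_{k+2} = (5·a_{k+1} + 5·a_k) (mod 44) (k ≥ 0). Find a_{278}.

3

Computing terms: a_0 = 13, a_1 = 30, a_2 = 39, a_3 = 37, a_4 = 28, a_5 = 17, a_6 = 5, a_7 = 22, a_8 = 3, a_9 = 37, a_{10} = 24, a_{11} = 41, a_{12} = 17, a_{13} = 26, a_{14} = 39, a_{15} = 17, a_{16} = 16, a_{17} = 33, a_{18} = 25, a_{19} = 26, a_{20} = 35, a_{21} = 41, a_{22} = 28, a_{23} = 37, a_{24} = 17, a_{25} = 6, a_{26} = 27, a_{27} = 33, a_{28} = 36, a_{29} = 37, a_{30} = 13, a_{31} = 30.
Since (a_{30}, a_{31}) = (a_0, a_1) = (13, 30) (two consecutive terms determine the rest), the sequence is periodic with period 30.
(278 - 0) mod 30 = 8, so a_{278} = a_8 = 3.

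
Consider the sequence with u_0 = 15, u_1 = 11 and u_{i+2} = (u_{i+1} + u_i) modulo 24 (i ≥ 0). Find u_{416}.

We have u_0 = 15,  u_1 = 11,  u_2 = 2,  u_3 = 13,  u_4 = 15,  u_5 = 4,  u_6 = 19,  u_7 = 23,  u_8 = 18,  u_9 = 17,  u_{10} = 11,  u_{11} = 4,  u_{12} = 15,  u_{13} = 19,  u_{14} = 10,  u_{15} = 5,  u_{16} = 15,  u_{17} = 20,  u_{18} = 11,  u_{19} = 7,  u_{20} = 18,  u_{21} = 1,  u_{22} = 19,  u_{23} = 20,  u_{24} = 15,  u_{25} = 11.
The sequence repeats with period 24.
(416 - 0) mod 24 = 8, so u_{416} = u_8 = 18.

18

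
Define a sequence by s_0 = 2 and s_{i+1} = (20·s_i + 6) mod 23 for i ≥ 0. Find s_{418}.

s_0 = 2; s_1 = 0; s_2 = 6; s_3 = 11; s_4 = 19; s_5 = 18; s_6 = 21; s_7 = 12; s_8 = 16; s_9 = 4; s_{10} = 17; s_{11} = 1; s_{12} = 3; s_{13} = 20; s_{14} = 15; s_{15} = 7; s_{16} = 8; s_{17} = 5; s_{18} = 14; s_{19} = 10; s_{20} = 22; s_{21} = 9; s_{22} = 2.
The sequence repeats with period 22.
So s_{418} = s_{0 + ((418-0) mod 22)} = s_0 = 2.

2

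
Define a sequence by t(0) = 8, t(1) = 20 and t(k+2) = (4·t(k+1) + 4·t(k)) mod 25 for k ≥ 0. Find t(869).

We have t(0) = 8,  t(1) = 20,  t(2) = 12,  t(3) = 3,  t(4) = 10,  t(5) = 2,  t(6) = 23,  t(7) = 0,  t(8) = 17,  t(9) = 18,  t(10) = 15,  t(11) = 7,  t(12) = 13,  t(13) = 5,  t(14) = 22,  t(15) = 8,  t(16) = 20.
Since (t(15), t(16)) = (t(0), t(1)) = (8, 20) (two consecutive terms determine the rest), the sequence is periodic with period 15.
(869 - 0) mod 15 = 14, so t(869) = t(14) = 22.

22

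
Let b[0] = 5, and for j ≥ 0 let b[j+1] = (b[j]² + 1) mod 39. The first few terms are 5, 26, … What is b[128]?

Computing terms: b[0] = 5,  b[1] = 26,  b[2] = 14,  b[3] = 2,  b[4] = 5.
Since b[4] = b[0] = 5, the sequence is periodic with period 4.
So b[128] = b[0 + ((128-0) mod 4)] = b[0] = 5.

5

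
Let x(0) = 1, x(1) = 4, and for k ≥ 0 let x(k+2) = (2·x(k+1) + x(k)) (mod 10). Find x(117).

We have x(0) = 1; x(1) = 4; x(2) = 9; x(3) = 2; x(4) = 3; x(5) = 8; x(6) = 9; x(7) = 6; x(8) = 1; x(9) = 8; x(10) = 7; x(11) = 2; x(12) = 1; x(13) = 4.
The sequence repeats with period 12.
(117 - 0) mod 12 = 9, so x(117) = x(9) = 8.

8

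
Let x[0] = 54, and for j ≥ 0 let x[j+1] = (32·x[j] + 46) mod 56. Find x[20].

30

Listing terms: x[0] = 54, x[1] = 38, x[2] = 30, x[3] = 54.
The sequence repeats with period 3.
(20 - 0) mod 3 = 2, so x[20] = x[2] = 30.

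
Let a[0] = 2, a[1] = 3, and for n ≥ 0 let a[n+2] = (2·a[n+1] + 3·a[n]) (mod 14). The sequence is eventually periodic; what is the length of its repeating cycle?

6

a[0] = 2; a[1] = 3; a[2] = 12; a[3] = 5; a[4] = 4; a[5] = 9; a[6] = 2; a[7] = 3.
The sequence repeats with period 6.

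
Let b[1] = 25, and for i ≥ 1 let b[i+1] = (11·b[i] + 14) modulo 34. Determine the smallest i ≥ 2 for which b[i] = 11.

6

We have b[1] = 25; b[2] = 17; b[3] = 31; b[4] = 15; b[5] = 9; b[6] = 11; b[7] = 33; b[8] = 3; b[9] = 13; b[10] = 21; b[11] = 7; b[12] = 23; b[13] = 29; b[14] = 27; b[15] = 5; b[16] = 1; b[17] = 25.
Since b[17] = b[1] = 25, the sequence is periodic with period 16.
The value 11 first appears (with i ≥ 2) at b[6].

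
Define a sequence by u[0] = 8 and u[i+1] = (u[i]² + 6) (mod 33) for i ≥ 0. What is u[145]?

u[0] = 8; u[1] = 4; u[2] = 22; u[3] = 28; u[4] = 31; u[5] = 10; u[6] = 7; u[7] = 22.
Since u[7] = u[2] = 22, the sequence is eventually periodic: after a pre-period of length 2 it cycles with period 5.
For i ≥ 2, u[i] depends only on (i - 2) mod 5. (145 - 2) mod 5 = 3, so u[145] = u[5] = 10.

10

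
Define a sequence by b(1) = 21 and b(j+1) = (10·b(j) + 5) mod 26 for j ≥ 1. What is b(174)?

b(1) = 21, b(2) = 7, b(3) = 23, b(4) = 1, b(5) = 15, b(6) = 25, b(7) = 21.
Since b(7) = b(1) = 21, the sequence is periodic with period 6.
(174 - 1) mod 6 = 5, so b(174) = b(6) = 25.

25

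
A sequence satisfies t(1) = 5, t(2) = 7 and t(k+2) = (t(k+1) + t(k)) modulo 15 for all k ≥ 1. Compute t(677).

4

t(1) = 5; t(2) = 7; t(3) = 12; t(4) = 4; t(5) = 1; t(6) = 5; t(7) = 6; t(8) = 11; t(9) = 2; t(10) = 13; t(11) = 0; t(12) = 13; t(13) = 13; t(14) = 11; t(15) = 9; t(16) = 5; t(17) = 14; t(18) = 4; t(19) = 3; t(20) = 7; t(21) = 10; t(22) = 2; t(23) = 12; t(24) = 14; t(25) = 11; t(26) = 10; t(27) = 6; t(28) = 1; t(29) = 7; t(30) = 8; t(31) = 0; t(32) = 8; t(33) = 8; t(34) = 1; t(35) = 9; t(36) = 10; t(37) = 4; t(38) = 14; t(39) = 3; t(40) = 2; t(41) = 5; t(42) = 7.
Since (t(41), t(42)) = (t(1), t(2)) = (5, 7) (two consecutive terms determine the rest), the sequence is periodic with period 40.
So t(677) = t(1 + ((677-1) mod 40)) = t(37) = 4.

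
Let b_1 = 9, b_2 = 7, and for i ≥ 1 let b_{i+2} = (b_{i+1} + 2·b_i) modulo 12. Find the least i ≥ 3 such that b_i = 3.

Computing terms: b_1 = 9, b_2 = 7, b_3 = 1, b_4 = 3, b_5 = 5, b_6 = 11, b_7 = 9, b_8 = 7.
Since (b_7, b_8) = (b_1, b_2) = (9, 7) (two consecutive terms determine the rest), the sequence is periodic with period 6.
The value 3 first appears (with i ≥ 3) at b_4.

4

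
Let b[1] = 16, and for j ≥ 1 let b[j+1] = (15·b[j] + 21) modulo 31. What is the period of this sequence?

10

We have b[1] = 16, b[2] = 13, b[3] = 30, b[4] = 6, b[5] = 18, b[6] = 12, b[7] = 15, b[8] = 29, b[9] = 22, b[10] = 10, b[11] = 16.
The sequence repeats with period 10.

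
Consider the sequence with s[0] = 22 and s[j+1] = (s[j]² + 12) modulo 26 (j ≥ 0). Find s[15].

Listing terms: s[0] = 22, s[1] = 2, s[2] = 16, s[3] = 8, s[4] = 24, s[5] = 16.
Since s[5] = s[2] = 16, the sequence is eventually periodic: after a pre-period of length 2 it cycles with period 3.
For j ≥ 2, s[j] depends only on (j - 2) mod 3. (15 - 2) mod 3 = 1, so s[15] = s[3] = 8.

8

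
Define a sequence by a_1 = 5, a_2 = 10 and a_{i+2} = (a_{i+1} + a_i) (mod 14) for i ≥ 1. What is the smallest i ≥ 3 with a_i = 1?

a_1 = 5; a_2 = 10; a_3 = 1; a_4 = 11; a_5 = 12; a_6 = 9; a_7 = 7; a_8 = 2; a_9 = 9; a_{10} = 11; a_{11} = 6; a_{12} = 3; a_{13} = 9; a_{14} = 12; a_{15} = 7; a_{16} = 5; a_{17} = 12; a_{18} = 3; a_{19} = 1; a_{20} = 4; a_{21} = 5; a_{22} = 9; a_{23} = 0; a_{24} = 9; a_{25} = 9; a_{26} = 4; a_{27} = 13; a_{28} = 3; a_{29} = 2; a_{30} = 5; a_{31} = 7; a_{32} = 12; a_{33} = 5; a_{34} = 3; a_{35} = 8; a_{36} = 11; a_{37} = 5; a_{38} = 2; a_{39} = 7; a_{40} = 9; a_{41} = 2; a_{42} = 11; a_{43} = 13; a_{44} = 10; a_{45} = 9; a_{46} = 5; a_{47} = 0; a_{48} = 5; a_{49} = 5; a_{50} = 10.
The sequence repeats with period 48.
The value 1 first appears (with i ≥ 3) at a_3.

3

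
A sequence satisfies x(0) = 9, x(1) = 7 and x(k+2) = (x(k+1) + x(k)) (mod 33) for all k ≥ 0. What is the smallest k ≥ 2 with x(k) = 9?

20

Listing terms: x(0) = 9, x(1) = 7, x(2) = 16, x(3) = 23, x(4) = 6, x(5) = 29, x(6) = 2, x(7) = 31, x(8) = 0, x(9) = 31, x(10) = 31, x(11) = 29, x(12) = 27, x(13) = 23, x(14) = 17, x(15) = 7, x(16) = 24, x(17) = 31, x(18) = 22, x(19) = 20, x(20) = 9, x(21) = 29, x(22) = 5, x(23) = 1, x(24) = 6, x(25) = 7, x(26) = 13, x(27) = 20, x(28) = 0, x(29) = 20, x(30) = 20, x(31) = 7, x(32) = 27, x(33) = 1, x(34) = 28, x(35) = 29, x(36) = 24, x(37) = 20, x(38) = 11, x(39) = 31, x(40) = 9, x(41) = 7.
The sequence repeats with period 40.
The value 9 first appears (with k ≥ 2) at x(20).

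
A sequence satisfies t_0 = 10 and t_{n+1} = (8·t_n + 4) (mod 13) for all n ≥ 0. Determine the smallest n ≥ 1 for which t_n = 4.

3

t_0 = 10, t_1 = 6, t_2 = 0, t_3 = 4, t_4 = 10.
The sequence repeats with period 4.
The value 4 first appears (with n ≥ 1) at t_3.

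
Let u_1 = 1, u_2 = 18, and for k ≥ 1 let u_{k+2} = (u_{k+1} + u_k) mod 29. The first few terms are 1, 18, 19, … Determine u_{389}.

9

u_1 = 1; u_2 = 18; u_3 = 19; u_4 = 8; u_5 = 27; u_6 = 6; u_7 = 4; u_8 = 10; u_9 = 14; u_{10} = 24; u_{11} = 9; u_{12} = 4; u_{13} = 13; u_{14} = 17; u_{15} = 1; u_{16} = 18.
The sequence repeats with period 14.
So u_{389} = u_{1 + ((389-1) mod 14)} = u_{11} = 9.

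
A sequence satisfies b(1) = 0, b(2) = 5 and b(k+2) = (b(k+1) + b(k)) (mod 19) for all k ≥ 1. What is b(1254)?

8

Listing terms: b(1) = 0, b(2) = 5, b(3) = 5, b(4) = 10, b(5) = 15, b(6) = 6, b(7) = 2, b(8) = 8, b(9) = 10, b(10) = 18, b(11) = 9, b(12) = 8, b(13) = 17, b(14) = 6, b(15) = 4, b(16) = 10, b(17) = 14, b(18) = 5, b(19) = 0, b(20) = 5.
The sequence repeats with period 18.
So b(1254) = b(1 + ((1254-1) mod 18)) = b(12) = 8.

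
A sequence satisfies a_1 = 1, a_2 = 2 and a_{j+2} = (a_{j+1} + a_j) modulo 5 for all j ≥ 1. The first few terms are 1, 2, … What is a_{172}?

Computing terms: a_1 = 1; a_2 = 2; a_3 = 3; a_4 = 0; a_5 = 3; a_6 = 3; a_7 = 1; a_8 = 4; a_9 = 0; a_{10} = 4; a_{11} = 4; a_{12} = 3; a_{13} = 2; a_{14} = 0; a_{15} = 2; a_{16} = 2; a_{17} = 4; a_{18} = 1; a_{19} = 0; a_{20} = 1; a_{21} = 1; a_{22} = 2.
Since (a_{21}, a_{22}) = (a_1, a_2) = (1, 2) (two consecutive terms determine the rest), the sequence is periodic with period 20.
So a_{172} = a_{1 + ((172-1) mod 20)} = a_{12} = 3.

3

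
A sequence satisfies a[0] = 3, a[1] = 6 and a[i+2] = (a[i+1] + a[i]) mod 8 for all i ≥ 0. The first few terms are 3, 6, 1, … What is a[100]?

We have a[0] = 3,  a[1] = 6,  a[2] = 1,  a[3] = 7,  a[4] = 0,  a[5] = 7,  a[6] = 7,  a[7] = 6,  a[8] = 5,  a[9] = 3,  a[10] = 0,  a[11] = 3,  a[12] = 3,  a[13] = 6.
The sequence repeats with period 12.
(100 - 0) mod 12 = 4, so a[100] = a[4] = 0.

0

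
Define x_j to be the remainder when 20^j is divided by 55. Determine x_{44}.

x_1 = 20,  x_2 = 15,  x_3 = 25,  x_4 = 5,  x_5 = 45,  x_6 = 20.
Since x_6 = x_1 = 20, the sequence is periodic with period 5.
So x_{44} = x_{1 + ((44-1) mod 5)} = x_4 = 5.

5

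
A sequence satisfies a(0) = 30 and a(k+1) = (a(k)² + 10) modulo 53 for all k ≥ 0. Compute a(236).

Computing terms: a(0) = 30, a(1) = 9, a(2) = 38, a(3) = 23, a(4) = 9.
Since a(4) = a(1) = 9, the sequence is eventually periodic: after a pre-period of length 1 it cycles with period 3.
For k ≥ 1, a(k) depends only on (k - 1) mod 3. (236 - 1) mod 3 = 1, so a(236) = a(2) = 38.

38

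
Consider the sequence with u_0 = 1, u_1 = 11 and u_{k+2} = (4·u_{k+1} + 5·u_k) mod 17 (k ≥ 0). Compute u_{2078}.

12

Computing terms: u_0 = 1; u_1 = 11; u_2 = 15; u_3 = 13; u_4 = 8; u_5 = 12; u_6 = 3; u_7 = 4; u_8 = 14; u_9 = 8; u_{10} = 0; u_{11} = 6; u_{12} = 7; u_{13} = 7; u_{14} = 12; u_{15} = 15; u_{16} = 1; u_{17} = 11.
The sequence repeats with period 16.
(2078 - 0) mod 16 = 14, so u_{2078} = u_{14} = 12.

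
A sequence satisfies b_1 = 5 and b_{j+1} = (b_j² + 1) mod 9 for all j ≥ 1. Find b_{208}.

Computing terms: b_1 = 5, b_2 = 8, b_3 = 2, b_4 = 5.
Since b_4 = b_1 = 5, the sequence is periodic with period 3.
(208 - 1) mod 3 = 0, so b_{208} = b_1 = 5.

5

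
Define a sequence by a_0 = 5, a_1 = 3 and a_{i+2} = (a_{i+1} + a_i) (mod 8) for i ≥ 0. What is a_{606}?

Listing terms: a_0 = 5; a_1 = 3; a_2 = 0; a_3 = 3; a_4 = 3; a_5 = 6; a_6 = 1; a_7 = 7; a_8 = 0; a_9 = 7; a_{10} = 7; a_{11} = 6; a_{12} = 5; a_{13} = 3.
The sequence repeats with period 12.
(606 - 0) mod 12 = 6, so a_{606} = a_6 = 1.

1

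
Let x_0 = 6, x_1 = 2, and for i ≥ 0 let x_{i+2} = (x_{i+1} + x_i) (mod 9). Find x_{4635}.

1

x_0 = 6, x_1 = 2, x_2 = 8, x_3 = 1, x_4 = 0, x_5 = 1, x_6 = 1, x_7 = 2, x_8 = 3, x_9 = 5, x_{10} = 8, x_{11} = 4, x_{12} = 3, x_{13} = 7, x_{14} = 1, x_{15} = 8, x_{16} = 0, x_{17} = 8, x_{18} = 8, x_{19} = 7, x_{20} = 6, x_{21} = 4, x_{22} = 1, x_{23} = 5, x_{24} = 6, x_{25} = 2.
Since (x_{24}, x_{25}) = (x_0, x_1) = (6, 2) (two consecutive terms determine the rest), the sequence is periodic with period 24.
So x_{4635} = x_{0 + ((4635-0) mod 24)} = x_3 = 1.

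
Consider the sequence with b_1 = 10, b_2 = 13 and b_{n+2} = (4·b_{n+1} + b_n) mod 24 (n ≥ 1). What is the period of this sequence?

Listing terms: b_1 = 10,  b_2 = 13,  b_3 = 14,  b_4 = 21,  b_5 = 2,  b_6 = 5,  b_7 = 22,  b_8 = 21,  b_9 = 10,  b_{10} = 13.
The sequence repeats with period 8.

8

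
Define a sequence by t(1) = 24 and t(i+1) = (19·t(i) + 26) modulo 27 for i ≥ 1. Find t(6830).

We have t(1) = 24, t(2) = 23, t(3) = 4, t(4) = 21, t(5) = 20, t(6) = 1, t(7) = 18, t(8) = 17, t(9) = 25, t(10) = 15, t(11) = 14, t(12) = 22, t(13) = 12, t(14) = 11, t(15) = 19, t(16) = 9, t(17) = 8, t(18) = 16, t(19) = 6, t(20) = 5, t(21) = 13, t(22) = 3, t(23) = 2, t(24) = 10, t(25) = 0, t(26) = 26, t(27) = 7, t(28) = 24.
Since t(28) = t(1) = 24, the sequence is periodic with period 27.
So t(6830) = t(1 + ((6830-1) mod 27)) = t(26) = 26.

26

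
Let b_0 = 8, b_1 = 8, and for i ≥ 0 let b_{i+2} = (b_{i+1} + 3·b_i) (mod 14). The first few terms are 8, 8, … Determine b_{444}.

6

We have b_0 = 8; b_1 = 8; b_2 = 4; b_3 = 0; b_4 = 12; b_5 = 12; b_6 = 6; b_7 = 0; b_8 = 4; b_9 = 4; b_{10} = 2; b_{11} = 0; b_{12} = 6; b_{13} = 6; b_{14} = 10; b_{15} = 0; b_{16} = 2; b_{17} = 2; b_{18} = 8; b_{19} = 0; b_{20} = 10; b_{21} = 10; b_{22} = 12; b_{23} = 0; b_{24} = 8; b_{25} = 8.
Since (b_{24}, b_{25}) = (b_0, b_1) = (8, 8) (two consecutive terms determine the rest), the sequence is periodic with period 24.
(444 - 0) mod 24 = 12, so b_{444} = b_{12} = 6.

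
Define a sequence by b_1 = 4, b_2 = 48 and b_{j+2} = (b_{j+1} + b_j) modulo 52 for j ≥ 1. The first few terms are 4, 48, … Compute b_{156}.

4

Computing terms: b_1 = 4,  b_2 = 48,  b_3 = 0,  b_4 = 48,  b_5 = 48,  b_6 = 44,  b_7 = 40,  b_8 = 32,  b_9 = 20,  b_{10} = 0,  b_{11} = 20,  b_{12} = 20,  b_{13} = 40,  b_{14} = 8,  b_{15} = 48,  b_{16} = 4,  b_{17} = 0,  b_{18} = 4,  b_{19} = 4,  b_{20} = 8,  b_{21} = 12,  b_{22} = 20,  b_{23} = 32,  b_{24} = 0,  b_{25} = 32,  b_{26} = 32,  b_{27} = 12,  b_{28} = 44,  b_{29} = 4,  b_{30} = 48.
Since (b_{29}, b_{30}) = (b_1, b_2) = (4, 48) (two consecutive terms determine the rest), the sequence is periodic with period 28.
(156 - 1) mod 28 = 15, so b_{156} = b_{16} = 4.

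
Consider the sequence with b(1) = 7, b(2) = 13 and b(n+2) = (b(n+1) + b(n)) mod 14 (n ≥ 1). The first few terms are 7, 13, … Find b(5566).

5

b(1) = 7,  b(2) = 13,  b(3) = 6,  b(4) = 5,  b(5) = 11,  b(6) = 2,  b(7) = 13,  b(8) = 1,  b(9) = 0,  b(10) = 1,  b(11) = 1,  b(12) = 2,  b(13) = 3,  b(14) = 5,  b(15) = 8,  b(16) = 13,  b(17) = 7,  b(18) = 6,  b(19) = 13,  b(20) = 5,  b(21) = 4,  b(22) = 9,  b(23) = 13,  b(24) = 8,  b(25) = 7,  b(26) = 1,  b(27) = 8,  b(28) = 9,  b(29) = 3,  b(30) = 12,  b(31) = 1,  b(32) = 13,  b(33) = 0,  b(34) = 13,  b(35) = 13,  b(36) = 12,  b(37) = 11,  b(38) = 9,  b(39) = 6,  b(40) = 1,  b(41) = 7,  b(42) = 8,  b(43) = 1,  b(44) = 9,  b(45) = 10,  b(46) = 5,  b(47) = 1,  b(48) = 6,  b(49) = 7,  b(50) = 13.
Since (b(49), b(50)) = (b(1), b(2)) = (7, 13) (two consecutive terms determine the rest), the sequence is periodic with period 48.
So b(5566) = b(1 + ((5566-1) mod 48)) = b(46) = 5.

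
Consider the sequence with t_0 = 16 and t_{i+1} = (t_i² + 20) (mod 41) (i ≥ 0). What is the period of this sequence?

Computing terms: t_0 = 16, t_1 = 30, t_2 = 18, t_3 = 16.
The sequence repeats with period 3.

3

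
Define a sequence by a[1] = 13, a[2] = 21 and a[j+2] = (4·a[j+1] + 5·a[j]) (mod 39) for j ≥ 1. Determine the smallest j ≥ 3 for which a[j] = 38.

Listing terms: a[1] = 13; a[2] = 21; a[3] = 32; a[4] = 38; a[5] = 0; a[6] = 34; a[7] = 19; a[8] = 12; a[9] = 26; a[10] = 8; a[11] = 6; a[12] = 25; a[13] = 13; a[14] = 21.
The sequence repeats with period 12.
The value 38 first appears (with j ≥ 3) at a[4].

4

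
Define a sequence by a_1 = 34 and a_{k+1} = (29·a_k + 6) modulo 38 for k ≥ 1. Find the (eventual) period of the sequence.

18

Listing terms: a_1 = 34,  a_2 = 4,  a_3 = 8,  a_4 = 10,  a_5 = 30,  a_6 = 2,  a_7 = 26,  a_8 = 0,  a_9 = 6,  a_{10} = 28,  a_{11} = 20,  a_{12} = 16,  a_{13} = 14,  a_{14} = 32,  a_{15} = 22,  a_{16} = 36,  a_{17} = 24,  a_{18} = 18,  a_{19} = 34.
The sequence repeats with period 18.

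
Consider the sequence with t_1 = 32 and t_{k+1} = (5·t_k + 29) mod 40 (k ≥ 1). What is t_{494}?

9

Listing terms: t_1 = 32; t_2 = 29; t_3 = 14; t_4 = 19; t_5 = 4; t_6 = 9; t_7 = 34; t_8 = 39; t_9 = 24; t_{10} = 29.
Since t_{10} = t_2 = 29, the sequence is eventually periodic: after a pre-period of length 1 it cycles with period 8.
For k ≥ 2, t_k depends only on (k - 2) mod 8. (494 - 2) mod 8 = 4, so t_{494} = t_6 = 9.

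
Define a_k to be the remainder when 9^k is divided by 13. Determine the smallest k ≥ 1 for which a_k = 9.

1

We have a_0 = 1,  a_1 = 9,  a_2 = 3,  a_3 = 1.
Since a_3 = a_0 = 1, the sequence is periodic with period 3.
The value 9 first appears (with k ≥ 1) at a_1.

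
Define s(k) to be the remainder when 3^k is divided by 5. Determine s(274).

We have s(1) = 3,  s(2) = 4,  s(3) = 2,  s(4) = 1,  s(5) = 3.
The sequence repeats with period 4.
(274 - 1) mod 4 = 1, so s(274) = s(2) = 4.

4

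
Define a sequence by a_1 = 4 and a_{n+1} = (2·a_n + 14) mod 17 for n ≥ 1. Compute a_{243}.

We have a_1 = 4; a_2 = 5; a_3 = 7; a_4 = 11; a_5 = 2; a_6 = 1; a_7 = 16; a_8 = 12; a_9 = 4.
Since a_9 = a_1 = 4, the sequence is periodic with period 8.
(243 - 1) mod 8 = 2, so a_{243} = a_3 = 7.

7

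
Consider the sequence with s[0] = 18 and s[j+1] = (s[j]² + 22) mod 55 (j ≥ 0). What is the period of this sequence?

We have s[0] = 18,  s[1] = 16,  s[2] = 3,  s[3] = 31,  s[4] = 48,  s[5] = 16.
Since s[5] = s[1] = 16, the sequence is eventually periodic: after a pre-period of length 1 it cycles with period 4.

4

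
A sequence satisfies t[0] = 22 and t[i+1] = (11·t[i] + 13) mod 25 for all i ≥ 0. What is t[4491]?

0

Listing terms: t[0] = 22; t[1] = 5; t[2] = 18; t[3] = 11; t[4] = 9; t[5] = 12; t[6] = 20; t[7] = 8; t[8] = 1; t[9] = 24; t[10] = 2; t[11] = 10; t[12] = 23; t[13] = 16; t[14] = 14; t[15] = 17; t[16] = 0; t[17] = 13; t[18] = 6; t[19] = 4; t[20] = 7; t[21] = 15; t[22] = 3; t[23] = 21; t[24] = 19; t[25] = 22.
The sequence repeats with period 25.
So t[4491] = t[0 + ((4491-0) mod 25)] = t[16] = 0.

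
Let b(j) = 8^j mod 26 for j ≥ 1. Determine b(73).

Computing terms: b(1) = 8,  b(2) = 12,  b(3) = 18,  b(4) = 14,  b(5) = 8.
Since b(5) = b(1) = 8, the sequence is periodic with period 4.
(73 - 1) mod 4 = 0, so b(73) = b(1) = 8.

8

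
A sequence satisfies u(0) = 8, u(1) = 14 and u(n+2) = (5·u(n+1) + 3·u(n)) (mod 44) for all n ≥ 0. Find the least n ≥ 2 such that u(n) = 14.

Computing terms: u(0) = 8, u(1) = 14, u(2) = 6, u(3) = 28, u(4) = 26, u(5) = 38, u(6) = 4, u(7) = 2, u(8) = 22, u(9) = 28, u(10) = 30, u(11) = 14, u(12) = 28, u(13) = 6, u(14) = 26, u(15) = 16, u(16) = 26, u(17) = 2, u(18) = 0, u(19) = 6, u(20) = 30, u(21) = 36, u(22) = 6, u(23) = 6, u(24) = 4, u(25) = 38, u(26) = 26, u(27) = 24, u(28) = 22, u(29) = 6, u(30) = 8, u(31) = 14.
Since (u(30), u(31)) = (u(0), u(1)) = (8, 14) (two consecutive terms determine the rest), the sequence is periodic with period 30.
The value 14 first appears (with n ≥ 2) at u(11).

11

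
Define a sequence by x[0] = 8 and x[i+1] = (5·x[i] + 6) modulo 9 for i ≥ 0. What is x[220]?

Computing terms: x[0] = 8,  x[1] = 1,  x[2] = 2,  x[3] = 7,  x[4] = 5,  x[5] = 4,  x[6] = 8.
The sequence repeats with period 6.
So x[220] = x[0 + ((220-0) mod 6)] = x[4] = 5.

5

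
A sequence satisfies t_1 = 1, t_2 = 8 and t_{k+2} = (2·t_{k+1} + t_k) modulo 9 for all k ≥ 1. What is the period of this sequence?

Listing terms: t_1 = 1; t_2 = 8; t_3 = 8; t_4 = 6; t_5 = 2; t_6 = 1; t_7 = 4; t_8 = 0; t_9 = 4; t_{10} = 8; t_{11} = 2; t_{12} = 3; t_{13} = 8; t_{14} = 1; t_{15} = 1; t_{16} = 3; t_{17} = 7; t_{18} = 8; t_{19} = 5; t_{20} = 0; t_{21} = 5; t_{22} = 1; t_{23} = 7; t_{24} = 6; t_{25} = 1; t_{26} = 8.
Since (t_{25}, t_{26}) = (t_1, t_2) = (1, 8) (two consecutive terms determine the rest), the sequence is periodic with period 24.

24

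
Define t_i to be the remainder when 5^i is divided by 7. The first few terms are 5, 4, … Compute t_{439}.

5

Listing terms: t_1 = 5; t_2 = 4; t_3 = 6; t_4 = 2; t_5 = 3; t_6 = 1; t_7 = 5.
The sequence repeats with period 6.
So t_{439} = t_{1 + ((439-1) mod 6)} = t_1 = 5.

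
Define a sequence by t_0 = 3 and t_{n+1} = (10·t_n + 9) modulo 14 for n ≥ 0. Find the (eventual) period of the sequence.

6

Listing terms: t_0 = 3; t_1 = 11; t_2 = 7; t_3 = 9; t_4 = 1; t_5 = 5; t_6 = 3.
The sequence repeats with period 6.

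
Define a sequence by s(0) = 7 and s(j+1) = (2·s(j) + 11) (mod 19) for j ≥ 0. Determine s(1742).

Listing terms: s(0) = 7,  s(1) = 6,  s(2) = 4,  s(3) = 0,  s(4) = 11,  s(5) = 14,  s(6) = 1,  s(7) = 13,  s(8) = 18,  s(9) = 9,  s(10) = 10,  s(11) = 12,  s(12) = 16,  s(13) = 5,  s(14) = 2,  s(15) = 15,  s(16) = 3,  s(17) = 17,  s(18) = 7.
The sequence repeats with period 18.
(1742 - 0) mod 18 = 14, so s(1742) = s(14) = 2.

2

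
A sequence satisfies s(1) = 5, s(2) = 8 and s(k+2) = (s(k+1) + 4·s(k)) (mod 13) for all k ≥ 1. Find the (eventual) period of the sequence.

12

Computing terms: s(1) = 5, s(2) = 8, s(3) = 2, s(4) = 8, s(5) = 3, s(6) = 9, s(7) = 8, s(8) = 5, s(9) = 11, s(10) = 5, s(11) = 10, s(12) = 4, s(13) = 5, s(14) = 8.
Since (s(13), s(14)) = (s(1), s(2)) = (5, 8) (two consecutive terms determine the rest), the sequence is periodic with period 12.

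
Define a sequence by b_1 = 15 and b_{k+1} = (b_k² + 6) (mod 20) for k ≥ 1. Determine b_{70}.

Computing terms: b_1 = 15; b_2 = 11; b_3 = 7; b_4 = 15.
Since b_4 = b_1 = 15, the sequence is periodic with period 3.
So b_{70} = b_{1 + ((70-1) mod 3)} = b_1 = 15.

15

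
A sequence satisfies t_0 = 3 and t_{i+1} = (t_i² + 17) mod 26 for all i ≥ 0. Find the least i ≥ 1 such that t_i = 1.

4

t_0 = 3; t_1 = 0; t_2 = 17; t_3 = 20; t_4 = 1; t_5 = 18; t_6 = 3.
Since t_6 = t_0 = 3, the sequence is periodic with period 6.
The value 1 first appears (with i ≥ 1) at t_4.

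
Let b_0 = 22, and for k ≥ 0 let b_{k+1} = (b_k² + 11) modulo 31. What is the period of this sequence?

b_0 = 22,  b_1 = 30,  b_2 = 12,  b_3 = 0,  b_4 = 11,  b_5 = 8,  b_6 = 13,  b_7 = 25,  b_8 = 16,  b_9 = 19,  b_{10} = 0.
Since b_{10} = b_3 = 0, the sequence is eventually periodic: after a pre-period of length 3 it cycles with period 7.

7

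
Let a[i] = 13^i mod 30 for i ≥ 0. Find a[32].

1

Computing terms: a[0] = 1,  a[1] = 13,  a[2] = 19,  a[3] = 7,  a[4] = 1.
The sequence repeats with period 4.
So a[32] = a[0 + ((32-0) mod 4)] = a[0] = 1.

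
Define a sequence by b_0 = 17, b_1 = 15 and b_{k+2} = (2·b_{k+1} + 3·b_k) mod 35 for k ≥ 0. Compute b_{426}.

b_0 = 17; b_1 = 15; b_2 = 11; b_3 = 32; b_4 = 27; b_5 = 10; b_6 = 31; b_7 = 22; b_8 = 32; b_9 = 25; b_{10} = 6; b_{11} = 17; b_{12} = 17; b_{13} = 15.
The sequence repeats with period 12.
So b_{426} = b_{0 + ((426-0) mod 12)} = b_6 = 31.

31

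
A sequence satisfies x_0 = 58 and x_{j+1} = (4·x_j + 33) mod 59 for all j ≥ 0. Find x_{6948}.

We have x_0 = 58; x_1 = 29; x_2 = 31; x_3 = 39; x_4 = 12; x_5 = 22; x_6 = 3; x_7 = 45; x_8 = 36; x_9 = 0; x_{10} = 33; x_{11} = 47; x_{12} = 44; x_{13} = 32; x_{14} = 43; x_{15} = 28; x_{16} = 27; x_{17} = 23; x_{18} = 7; x_{19} = 2; x_{20} = 41; x_{21} = 20; x_{22} = 54; x_{23} = 13; x_{24} = 26; x_{25} = 19; x_{26} = 50; x_{27} = 56; x_{28} = 21; x_{29} = 58.
Since x_{29} = x_0 = 58, the sequence is periodic with period 29.
(6948 - 0) mod 29 = 17, so x_{6948} = x_{17} = 23.

23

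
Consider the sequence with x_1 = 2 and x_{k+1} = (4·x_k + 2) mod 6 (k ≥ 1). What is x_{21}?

We have x_1 = 2; x_2 = 4; x_3 = 0; x_4 = 2.
The sequence repeats with period 3.
(21 - 1) mod 3 = 2, so x_{21} = x_3 = 0.

0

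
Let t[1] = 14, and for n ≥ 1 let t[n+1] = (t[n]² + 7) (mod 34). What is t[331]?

20

Listing terms: t[1] = 14; t[2] = 33; t[3] = 8; t[4] = 3; t[5] = 16; t[6] = 25; t[7] = 20; t[8] = 33.
Since t[8] = t[2] = 33, the sequence is eventually periodic: after a pre-period of length 1 it cycles with period 6.
For n ≥ 2, t[n] depends only on (n - 2) mod 6. (331 - 2) mod 6 = 5, so t[331] = t[7] = 20.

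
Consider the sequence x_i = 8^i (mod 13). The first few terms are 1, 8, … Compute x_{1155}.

Listing terms: x_0 = 1; x_1 = 8; x_2 = 12; x_3 = 5; x_4 = 1.
Since x_4 = x_0 = 1, the sequence is periodic with period 4.
So x_{1155} = x_{0 + ((1155-0) mod 4)} = x_3 = 5.

5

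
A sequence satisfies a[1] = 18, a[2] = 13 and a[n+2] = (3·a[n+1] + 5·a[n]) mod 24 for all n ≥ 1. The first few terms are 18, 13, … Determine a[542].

a[1] = 18, a[2] = 13, a[3] = 9, a[4] = 20, a[5] = 9, a[6] = 7, a[7] = 18, a[8] = 17, a[9] = 21, a[10] = 4, a[11] = 21, a[12] = 11, a[13] = 18, a[14] = 13.
The sequence repeats with period 12.
So a[542] = a[1 + ((542-1) mod 12)] = a[2] = 13.

13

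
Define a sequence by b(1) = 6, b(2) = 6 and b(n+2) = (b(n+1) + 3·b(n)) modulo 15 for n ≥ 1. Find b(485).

9

b(1) = 6,  b(2) = 6,  b(3) = 9,  b(4) = 12,  b(5) = 9,  b(6) = 0,  b(7) = 12,  b(8) = 12,  b(9) = 3,  b(10) = 9,  b(11) = 3,  b(12) = 0,  b(13) = 9,  b(14) = 9,  b(15) = 6,  b(16) = 3,  b(17) = 6,  b(18) = 0,  b(19) = 3,  b(20) = 3,  b(21) = 12,  b(22) = 6,  b(23) = 12,  b(24) = 0,  b(25) = 6,  b(26) = 6.
The sequence repeats with period 24.
(485 - 1) mod 24 = 4, so b(485) = b(5) = 9.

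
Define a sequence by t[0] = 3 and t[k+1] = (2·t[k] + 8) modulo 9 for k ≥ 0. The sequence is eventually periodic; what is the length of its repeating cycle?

t[0] = 3; t[1] = 5; t[2] = 0; t[3] = 8; t[4] = 6; t[5] = 2; t[6] = 3.
The sequence repeats with period 6.

6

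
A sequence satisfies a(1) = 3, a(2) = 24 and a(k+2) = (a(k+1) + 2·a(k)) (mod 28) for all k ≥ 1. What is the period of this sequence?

6

a(1) = 3,  a(2) = 24,  a(3) = 2,  a(4) = 22,  a(5) = 26,  a(6) = 14,  a(7) = 10,  a(8) = 10,  a(9) = 2,  a(10) = 22.
Since (a(9), a(10)) = (a(3), a(4)) = (2, 22) (two consecutive terms determine the rest), the sequence is eventually periodic: after a pre-period of length 2 it cycles with period 6.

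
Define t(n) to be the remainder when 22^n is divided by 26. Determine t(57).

14

We have t(0) = 1, t(1) = 22, t(2) = 16, t(3) = 14, t(4) = 22.
Since t(4) = t(1) = 22, the sequence is eventually periodic: after a pre-period of length 1 it cycles with period 3.
For n ≥ 1, t(n) depends only on (n - 1) mod 3. (57 - 1) mod 3 = 2, so t(57) = t(3) = 14.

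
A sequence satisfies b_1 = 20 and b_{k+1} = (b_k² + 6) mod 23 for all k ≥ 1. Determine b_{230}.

9

We have b_1 = 20,  b_2 = 15,  b_3 = 1,  b_4 = 7,  b_5 = 9,  b_6 = 18,  b_7 = 8,  b_8 = 1.
Since b_8 = b_3 = 1, the sequence is eventually periodic: after a pre-period of length 2 it cycles with period 5.
For k ≥ 3, b_k depends only on (k - 3) mod 5. (230 - 3) mod 5 = 2, so b_{230} = b_5 = 9.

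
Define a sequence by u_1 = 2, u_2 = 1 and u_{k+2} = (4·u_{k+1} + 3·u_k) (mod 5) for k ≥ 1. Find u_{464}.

2

Computing terms: u_1 = 2,  u_2 = 1,  u_3 = 0,  u_4 = 3,  u_5 = 2,  u_6 = 2,  u_7 = 4,  u_8 = 2,  u_9 = 0,  u_{10} = 1,  u_{11} = 4,  u_{12} = 4,  u_{13} = 3,  u_{14} = 4,  u_{15} = 0,  u_{16} = 2,  u_{17} = 3,  u_{18} = 3,  u_{19} = 1,  u_{20} = 3,  u_{21} = 0,  u_{22} = 4,  u_{23} = 1,  u_{24} = 1,  u_{25} = 2,  u_{26} = 1.
Since (u_{25}, u_{26}) = (u_1, u_2) = (2, 1) (two consecutive terms determine the rest), the sequence is periodic with period 24.
(464 - 1) mod 24 = 7, so u_{464} = u_8 = 2.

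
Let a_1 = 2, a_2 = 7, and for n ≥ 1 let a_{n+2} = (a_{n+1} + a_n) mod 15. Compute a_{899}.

a_1 = 2,  a_2 = 7,  a_3 = 9,  a_4 = 1,  a_5 = 10,  a_6 = 11,  a_7 = 6,  a_8 = 2,  a_9 = 8,  a_{10} = 10,  a_{11} = 3,  a_{12} = 13,  a_{13} = 1,  a_{14} = 14,  a_{15} = 0,  a_{16} = 14,  a_{17} = 14,  a_{18} = 13,  a_{19} = 12,  a_{20} = 10,  a_{21} = 7,  a_{22} = 2,  a_{23} = 9,  a_{24} = 11,  a_{25} = 5,  a_{26} = 1,  a_{27} = 6,  a_{28} = 7,  a_{29} = 13,  a_{30} = 5,  a_{31} = 3,  a_{32} = 8,  a_{33} = 11,  a_{34} = 4,  a_{35} = 0,  a_{36} = 4,  a_{37} = 4,  a_{38} = 8,  a_{39} = 12,  a_{40} = 5,  a_{41} = 2,  a_{42} = 7.
Since (a_{41}, a_{42}) = (a_1, a_2) = (2, 7) (two consecutive terms determine the rest), the sequence is periodic with period 40.
So a_{899} = a_{1 + ((899-1) mod 40)} = a_{19} = 12.

12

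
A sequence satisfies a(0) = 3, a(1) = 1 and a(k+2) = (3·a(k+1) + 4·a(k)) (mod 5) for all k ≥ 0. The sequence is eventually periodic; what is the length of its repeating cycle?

Listing terms: a(0) = 3; a(1) = 1; a(2) = 0; a(3) = 4; a(4) = 2; a(5) = 2; a(6) = 4; a(7) = 0; a(8) = 1; a(9) = 3; a(10) = 3; a(11) = 1.
Since (a(10), a(11)) = (a(0), a(1)) = (3, 1) (two consecutive terms determine the rest), the sequence is periodic with period 10.

10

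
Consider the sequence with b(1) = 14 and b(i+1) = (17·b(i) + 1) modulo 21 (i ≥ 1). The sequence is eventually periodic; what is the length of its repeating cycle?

6

We have b(1) = 14; b(2) = 8; b(3) = 11; b(4) = 20; b(5) = 5; b(6) = 2; b(7) = 14.
The sequence repeats with period 6.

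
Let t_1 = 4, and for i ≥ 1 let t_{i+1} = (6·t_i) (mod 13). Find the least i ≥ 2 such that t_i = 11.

2

t_1 = 4; t_2 = 11; t_3 = 1; t_4 = 6; t_5 = 10; t_6 = 8; t_7 = 9; t_8 = 2; t_9 = 12; t_{10} = 7; t_{11} = 3; t_{12} = 5; t_{13} = 4.
Since t_{13} = t_1 = 4, the sequence is periodic with period 12.
The value 11 first appears (with i ≥ 2) at t_2.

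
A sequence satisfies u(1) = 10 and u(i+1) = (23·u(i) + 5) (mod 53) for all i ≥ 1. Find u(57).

Listing terms: u(1) = 10; u(2) = 23; u(3) = 4; u(4) = 44; u(5) = 10.
The sequence repeats with period 4.
So u(57) = u(1 + ((57-1) mod 4)) = u(1) = 10.

10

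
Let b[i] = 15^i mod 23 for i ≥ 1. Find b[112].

18

Computing terms: b[1] = 15; b[2] = 18; b[3] = 17; b[4] = 2; b[5] = 7; b[6] = 13; b[7] = 11; b[8] = 4; b[9] = 14; b[10] = 3; b[11] = 22; b[12] = 8; b[13] = 5; b[14] = 6; b[15] = 21; b[16] = 16; b[17] = 10; b[18] = 12; b[19] = 19; b[20] = 9; b[21] = 20; b[22] = 1; b[23] = 15.
Since b[23] = b[1] = 15, the sequence is periodic with period 22.
So b[112] = b[1 + ((112-1) mod 22)] = b[2] = 18.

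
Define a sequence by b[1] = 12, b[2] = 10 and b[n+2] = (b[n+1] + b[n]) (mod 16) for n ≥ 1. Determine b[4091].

We have b[1] = 12,  b[2] = 10,  b[3] = 6,  b[4] = 0,  b[5] = 6,  b[6] = 6,  b[7] = 12,  b[8] = 2,  b[9] = 14,  b[10] = 0,  b[11] = 14,  b[12] = 14,  b[13] = 12,  b[14] = 10.
Since (b[13], b[14]) = (b[1], b[2]) = (12, 10) (two consecutive terms determine the rest), the sequence is periodic with period 12.
(4091 - 1) mod 12 = 10, so b[4091] = b[11] = 14.

14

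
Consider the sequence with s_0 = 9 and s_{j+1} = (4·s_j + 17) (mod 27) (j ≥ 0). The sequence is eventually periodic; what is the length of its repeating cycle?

27

Computing terms: s_0 = 9,  s_1 = 26,  s_2 = 13,  s_3 = 15,  s_4 = 23,  s_5 = 1,  s_6 = 21,  s_7 = 20,  s_8 = 16,  s_9 = 0,  s_{10} = 17,  s_{11} = 4,  s_{12} = 6,  s_{13} = 14,  s_{14} = 19,  s_{15} = 12,  s_{16} = 11,  s_{17} = 7,  s_{18} = 18,  s_{19} = 8,  s_{20} = 22,  s_{21} = 24,  s_{22} = 5,  s_{23} = 10,  s_{24} = 3,  s_{25} = 2,  s_{26} = 25,  s_{27} = 9.
The sequence repeats with period 27.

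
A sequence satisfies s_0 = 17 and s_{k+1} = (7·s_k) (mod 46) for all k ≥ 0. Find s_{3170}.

5

We have s_0 = 17,  s_1 = 27,  s_2 = 5,  s_3 = 35,  s_4 = 15,  s_5 = 13,  s_6 = 45,  s_7 = 39,  s_8 = 43,  s_9 = 25,  s_{10} = 37,  s_{11} = 29,  s_{12} = 19,  s_{13} = 41,  s_{14} = 11,  s_{15} = 31,  s_{16} = 33,  s_{17} = 1,  s_{18} = 7,  s_{19} = 3,  s_{20} = 21,  s_{21} = 9,  s_{22} = 17.
Since s_{22} = s_0 = 17, the sequence is periodic with period 22.
So s_{3170} = s_{0 + ((3170-0) mod 22)} = s_2 = 5.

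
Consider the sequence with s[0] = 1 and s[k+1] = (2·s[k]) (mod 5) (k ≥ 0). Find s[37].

2

We have s[0] = 1; s[1] = 2; s[2] = 4; s[3] = 3; s[4] = 1.
The sequence repeats with period 4.
So s[37] = s[0 + ((37-0) mod 4)] = s[1] = 2.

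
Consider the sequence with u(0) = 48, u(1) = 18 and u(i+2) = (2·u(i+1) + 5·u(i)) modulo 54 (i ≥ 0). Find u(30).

Computing terms: u(0) = 48, u(1) = 18, u(2) = 6, u(3) = 48, u(4) = 18.
Since (u(3), u(4)) = (u(0), u(1)) = (48, 18) (two consecutive terms determine the rest), the sequence is periodic with period 3.
(30 - 0) mod 3 = 0, so u(30) = u(0) = 48.

48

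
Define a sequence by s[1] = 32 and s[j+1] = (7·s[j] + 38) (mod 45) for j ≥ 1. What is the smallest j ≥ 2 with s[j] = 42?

6

s[1] = 32,  s[2] = 37,  s[3] = 27,  s[4] = 2,  s[5] = 7,  s[6] = 42,  s[7] = 17,  s[8] = 22,  s[9] = 12,  s[10] = 32.
Since s[10] = s[1] = 32, the sequence is periodic with period 9.
The value 42 first appears (with j ≥ 2) at s[6].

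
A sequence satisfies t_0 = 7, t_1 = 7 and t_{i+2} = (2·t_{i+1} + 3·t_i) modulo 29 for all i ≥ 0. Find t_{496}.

Computing terms: t_0 = 7, t_1 = 7, t_2 = 6, t_3 = 4, t_4 = 26, t_5 = 6, t_6 = 3, t_7 = 24, t_8 = 28, t_9 = 12, t_{10} = 21, t_{11} = 20, t_{12} = 16, t_{13} = 5, t_{14} = 0, t_{15} = 15, t_{16} = 1, t_{17} = 18, t_{18} = 10, t_{19} = 16, t_{20} = 4, t_{21} = 27, t_{22} = 8, t_{23} = 10, t_{24} = 15, t_{25} = 2, t_{26} = 20, t_{27} = 17, t_{28} = 7, t_{29} = 7.
Since (t_{28}, t_{29}) = (t_0, t_1) = (7, 7) (two consecutive terms determine the rest), the sequence is periodic with period 28.
(496 - 0) mod 28 = 20, so t_{496} = t_{20} = 4.

4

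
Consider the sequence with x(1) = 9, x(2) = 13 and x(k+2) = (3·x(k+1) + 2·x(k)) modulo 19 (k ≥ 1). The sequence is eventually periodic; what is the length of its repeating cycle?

18

We have x(1) = 9, x(2) = 13, x(3) = 0, x(4) = 7, x(5) = 2, x(6) = 1, x(7) = 7, x(8) = 4, x(9) = 7, x(10) = 10, x(11) = 6, x(12) = 0, x(13) = 12, x(14) = 17, x(15) = 18, x(16) = 12, x(17) = 15, x(18) = 12, x(19) = 9, x(20) = 13.
Since (x(19), x(20)) = (x(1), x(2)) = (9, 13) (two consecutive terms determine the rest), the sequence is periodic with period 18.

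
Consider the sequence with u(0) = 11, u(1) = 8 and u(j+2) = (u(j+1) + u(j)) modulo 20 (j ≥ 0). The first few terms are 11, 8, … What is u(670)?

Computing terms: u(0) = 11; u(1) = 8; u(2) = 19; u(3) = 7; u(4) = 6; u(5) = 13; u(6) = 19; u(7) = 12; u(8) = 11; u(9) = 3; u(10) = 14; u(11) = 17; u(12) = 11; u(13) = 8.
Since (u(12), u(13)) = (u(0), u(1)) = (11, 8) (two consecutive terms determine the rest), the sequence is periodic with period 12.
(670 - 0) mod 12 = 10, so u(670) = u(10) = 14.

14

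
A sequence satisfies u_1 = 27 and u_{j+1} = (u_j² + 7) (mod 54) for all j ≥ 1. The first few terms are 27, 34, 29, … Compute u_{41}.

47

Listing terms: u_1 = 27,  u_2 = 34,  u_3 = 29,  u_4 = 38,  u_5 = 47,  u_6 = 2,  u_7 = 11,  u_8 = 20,  u_9 = 29.
Since u_9 = u_3 = 29, the sequence is eventually periodic: after a pre-period of length 2 it cycles with period 6.
For j ≥ 3, u_j depends only on (j - 3) mod 6. (41 - 3) mod 6 = 2, so u_{41} = u_5 = 47.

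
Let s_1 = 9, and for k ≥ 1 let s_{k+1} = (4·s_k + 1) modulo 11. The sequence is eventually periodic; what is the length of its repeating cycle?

We have s_1 = 9,  s_2 = 4,  s_3 = 6,  s_4 = 3,  s_5 = 2,  s_6 = 9.
The sequence repeats with period 5.

5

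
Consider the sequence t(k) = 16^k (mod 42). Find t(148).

Computing terms: t(0) = 1, t(1) = 16, t(2) = 4, t(3) = 22, t(4) = 16.
Since t(4) = t(1) = 16, the sequence is eventually periodic: after a pre-period of length 1 it cycles with period 3.
For k ≥ 1, t(k) depends only on (k - 1) mod 3. (148 - 1) mod 3 = 0, so t(148) = t(1) = 16.

16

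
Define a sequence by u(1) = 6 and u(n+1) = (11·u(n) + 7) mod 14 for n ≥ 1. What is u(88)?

We have u(1) = 6,  u(2) = 3,  u(3) = 12,  u(4) = 13,  u(5) = 10,  u(6) = 5,  u(7) = 6.
The sequence repeats with period 6.
(88 - 1) mod 6 = 3, so u(88) = u(4) = 13.

13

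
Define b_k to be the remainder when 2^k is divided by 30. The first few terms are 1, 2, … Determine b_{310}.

4

b_0 = 1; b_1 = 2; b_2 = 4; b_3 = 8; b_4 = 16; b_5 = 2.
Since b_5 = b_1 = 2, the sequence is eventually periodic: after a pre-period of length 1 it cycles with period 4.
For k ≥ 1, b_k depends only on (k - 1) mod 4. (310 - 1) mod 4 = 1, so b_{310} = b_2 = 4.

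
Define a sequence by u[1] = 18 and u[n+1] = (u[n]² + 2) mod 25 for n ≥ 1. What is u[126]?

Listing terms: u[1] = 18,  u[2] = 1,  u[3] = 3,  u[4] = 11,  u[5] = 23,  u[6] = 6,  u[7] = 13,  u[8] = 21,  u[9] = 18.
The sequence repeats with period 8.
(126 - 1) mod 8 = 5, so u[126] = u[6] = 6.

6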